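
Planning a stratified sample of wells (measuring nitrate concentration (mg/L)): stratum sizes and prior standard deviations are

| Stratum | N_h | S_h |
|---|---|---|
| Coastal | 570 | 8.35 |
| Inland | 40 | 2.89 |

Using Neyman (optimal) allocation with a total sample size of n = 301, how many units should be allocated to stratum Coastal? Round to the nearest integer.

Neyman allocation: n_h = n · N_h S_h / Σ N_i S_i, with n = 301.
  stratum Coastal: N_h·S_h = 570·8.35 = 4759.50
  stratum Inland: N_h·S_h = 40·2.89 = 115.60
Σ N_h S_h = 4875.10
n for stratum Coastal = 301·4759.50/4875.10 = 293.863 → 294

294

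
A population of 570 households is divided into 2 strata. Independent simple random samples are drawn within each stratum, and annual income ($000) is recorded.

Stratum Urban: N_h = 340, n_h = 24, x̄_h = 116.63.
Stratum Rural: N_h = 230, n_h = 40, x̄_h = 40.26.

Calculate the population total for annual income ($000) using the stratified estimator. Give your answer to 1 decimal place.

τ̂_st = Σ N_h x̄_h = 340·116.63 + 230·40.26 = 48914.0

τ̂_st ≈ 48914.0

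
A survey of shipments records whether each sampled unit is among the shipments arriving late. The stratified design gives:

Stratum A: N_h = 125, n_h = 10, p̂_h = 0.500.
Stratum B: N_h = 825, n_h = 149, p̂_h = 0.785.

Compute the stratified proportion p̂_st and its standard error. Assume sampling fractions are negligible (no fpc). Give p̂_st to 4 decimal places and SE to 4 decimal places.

p̂_st ≈ 0.7475, SE ≈ 0.0366

N = 950; stratum weights W_h = N_h/N.
p̂_st = Σ W_h p̂_h = (125·0.500 + 825·0.785)/950 = 0.74750
V̂(p̂_st) = Σ W_h² p̂_h(1−p̂_h)/(n_h−1):
  stratum A: (125/950)²·0.500·0.500/9 = 0.000480917
  stratum B: (825/950)²·0.785·0.215/148 = 0.000860017
V̂(p̂_st) = 0.00134093; SE = √V̂ = 0.0366188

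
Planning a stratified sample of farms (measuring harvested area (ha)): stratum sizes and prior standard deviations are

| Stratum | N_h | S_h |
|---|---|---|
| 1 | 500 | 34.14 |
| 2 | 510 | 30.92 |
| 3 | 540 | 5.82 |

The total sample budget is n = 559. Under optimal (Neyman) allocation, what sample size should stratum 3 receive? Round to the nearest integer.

Neyman allocation: n_h = n · N_h S_h / Σ N_i S_i, with n = 559.
  stratum 1: N_h·S_h = 500·34.14 = 17070.00
  stratum 2: N_h·S_h = 510·30.92 = 15769.20
  stratum 3: N_h·S_h = 540·5.82 = 3142.80
Σ N_h S_h = 35982.00
n for stratum 3 = 559·3142.80/35982.00 = 48.825 → 49

49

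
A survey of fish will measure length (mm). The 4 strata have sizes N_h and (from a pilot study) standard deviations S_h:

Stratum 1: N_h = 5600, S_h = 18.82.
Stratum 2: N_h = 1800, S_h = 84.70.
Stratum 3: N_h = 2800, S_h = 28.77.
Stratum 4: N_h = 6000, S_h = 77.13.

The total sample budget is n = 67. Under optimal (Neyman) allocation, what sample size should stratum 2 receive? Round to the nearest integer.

Neyman allocation: n_h = n · N_h S_h / Σ N_i S_i, with n = 67.
  stratum 1: N_h·S_h = 5600·18.82 = 105392.00
  stratum 2: N_h·S_h = 1800·84.70 = 152460.00
  stratum 3: N_h·S_h = 2800·28.77 = 80556.00
  stratum 4: N_h·S_h = 6000·77.13 = 462780.00
Σ N_h S_h = 801188.00
n for stratum 2 = 67·152460.00/801188.00 = 12.750 → 13

13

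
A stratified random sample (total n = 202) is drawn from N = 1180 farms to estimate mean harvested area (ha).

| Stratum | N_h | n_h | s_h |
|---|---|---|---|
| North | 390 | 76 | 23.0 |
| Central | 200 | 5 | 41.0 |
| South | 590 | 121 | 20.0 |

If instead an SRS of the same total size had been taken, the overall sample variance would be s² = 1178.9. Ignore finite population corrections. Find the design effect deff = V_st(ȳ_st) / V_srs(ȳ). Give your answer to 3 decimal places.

V̂(ȳ_st) = Σ W_h² s_h²/n_h, with W_h = N_h/N and N = 1180:
  stratum North: (390/1180)²·23.0²/76 = 0.760339
  stratum Central: (200/1180)²·41.0²/5 = 9.65814
  stratum South: (590/1180)²·20.0²/121 = 0.826446
V_st = 11.2449
V_srs = s²/n = 1178.9/202 = 5.83614
deff = V_st / V_srs = 11.2449/5.83614 = 1.9268

deff ≈ 1.927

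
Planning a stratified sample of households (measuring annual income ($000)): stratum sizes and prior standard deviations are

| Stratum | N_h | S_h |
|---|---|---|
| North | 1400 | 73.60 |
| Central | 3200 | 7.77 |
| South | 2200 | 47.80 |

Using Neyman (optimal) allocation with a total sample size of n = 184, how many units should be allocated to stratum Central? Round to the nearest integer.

20

Neyman allocation: n_h = n · N_h S_h / Σ N_i S_i, with n = 184.
  stratum North: N_h·S_h = 1400·73.60 = 103040.00
  stratum Central: N_h·S_h = 3200·7.77 = 24864.00
  stratum South: N_h·S_h = 2200·47.80 = 105160.00
Σ N_h S_h = 233064.00
n for stratum Central = 184·24864.00/233064.00 = 19.630 → 20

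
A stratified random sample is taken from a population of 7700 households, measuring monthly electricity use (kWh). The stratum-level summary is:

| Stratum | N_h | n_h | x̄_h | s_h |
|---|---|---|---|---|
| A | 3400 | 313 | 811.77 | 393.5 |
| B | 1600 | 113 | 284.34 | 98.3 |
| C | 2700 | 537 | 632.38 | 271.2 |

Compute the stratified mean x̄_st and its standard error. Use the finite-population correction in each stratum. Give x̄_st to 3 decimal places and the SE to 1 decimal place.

x̄_st ≈ 639.271, SE ≈ 10.2

x̄_st = Σ W_h x̄_h = (3400·811.77 + 1600·284.34 + 2700·632.38)/7700 = 639.27117
V̂(x̄_st) = Σ W_h² (1 − n_h/N_h) s_h²/n_h, with W_h = N_h/N and N = 7700:
  stratum A: (3400/7700)²·(1 − 313/3400)·393.5²/313 = 87.5748
  stratum B: (1600/7700)²·(1 − 113/1600)·98.3²/113 = 3.43145
  stratum C: (2700/7700)²·(1 − 537/2700)·271.2²/537 = 13.491
V̂(x̄_st) = 104.497
SE(x̄_st) = √104.497 = 10.2224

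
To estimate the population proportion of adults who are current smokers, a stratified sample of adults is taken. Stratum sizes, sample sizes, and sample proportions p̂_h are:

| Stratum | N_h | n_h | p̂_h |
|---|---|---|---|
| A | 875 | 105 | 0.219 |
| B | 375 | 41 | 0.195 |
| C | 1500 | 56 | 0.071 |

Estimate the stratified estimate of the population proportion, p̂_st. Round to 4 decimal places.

N = 2750; stratum weights W_h = N_h/N.
p̂_st = Σ W_h p̂_h = (875·0.219 + 375·0.195 + 1500·0.071)/2750 = 0.13500

p̂_st ≈ 0.1350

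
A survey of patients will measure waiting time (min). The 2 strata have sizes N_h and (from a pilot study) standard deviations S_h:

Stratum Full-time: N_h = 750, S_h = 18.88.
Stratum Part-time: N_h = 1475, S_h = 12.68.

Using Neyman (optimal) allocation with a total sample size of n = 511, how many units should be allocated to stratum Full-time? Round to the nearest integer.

Neyman allocation: n_h = n · N_h S_h / Σ N_i S_i, with n = 511.
  stratum Full-time: N_h·S_h = 750·18.88 = 14160.00
  stratum Part-time: N_h·S_h = 1475·12.68 = 18703.00
Σ N_h S_h = 32863.00
n for stratum Full-time = 511·14160.00/32863.00 = 220.180 → 220

220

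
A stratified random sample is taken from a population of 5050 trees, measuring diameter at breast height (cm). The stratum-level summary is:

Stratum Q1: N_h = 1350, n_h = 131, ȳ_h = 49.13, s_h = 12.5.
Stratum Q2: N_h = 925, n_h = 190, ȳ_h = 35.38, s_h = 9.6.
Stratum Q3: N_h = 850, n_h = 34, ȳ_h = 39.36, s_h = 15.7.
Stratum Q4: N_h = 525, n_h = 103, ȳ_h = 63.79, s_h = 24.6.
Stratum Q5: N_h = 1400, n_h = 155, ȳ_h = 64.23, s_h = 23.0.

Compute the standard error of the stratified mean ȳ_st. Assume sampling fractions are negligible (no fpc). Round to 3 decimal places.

SE(ȳ_st) ≈ 0.795

V̂(ȳ_st) = Σ W_h² s_h²/n_h, with W_h = N_h/N and N = 5050:
  stratum Q1: (1350/5050)²·12.5²/131 = 0.0852381
  stratum Q2: (925/5050)²·9.6²/190 = 0.0162738
  stratum Q3: (850/5050)²·15.7²/34 = 0.205388
  stratum Q4: (525/5050)²·24.6²/103 = 0.0634993
  stratum Q5: (1400/5050)²·23.0²/155 = 0.262299
V̂(ȳ_st) = 0.632699
SE(ȳ_st) = √0.632699 = 0.795424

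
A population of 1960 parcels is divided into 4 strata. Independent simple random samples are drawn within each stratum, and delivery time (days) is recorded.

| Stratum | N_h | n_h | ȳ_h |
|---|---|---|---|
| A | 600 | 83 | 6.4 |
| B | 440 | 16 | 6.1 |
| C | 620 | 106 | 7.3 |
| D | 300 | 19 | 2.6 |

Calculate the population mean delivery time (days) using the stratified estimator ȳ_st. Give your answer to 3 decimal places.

ȳ_st ≈ 6.036

N = Σ N_h = 1960. Stratum weights W_h = N_h/N.
ȳ_st = (600·6.4 + 440·6.1 + 620·7.3 + 300·2.6) / 1960 = 6.03571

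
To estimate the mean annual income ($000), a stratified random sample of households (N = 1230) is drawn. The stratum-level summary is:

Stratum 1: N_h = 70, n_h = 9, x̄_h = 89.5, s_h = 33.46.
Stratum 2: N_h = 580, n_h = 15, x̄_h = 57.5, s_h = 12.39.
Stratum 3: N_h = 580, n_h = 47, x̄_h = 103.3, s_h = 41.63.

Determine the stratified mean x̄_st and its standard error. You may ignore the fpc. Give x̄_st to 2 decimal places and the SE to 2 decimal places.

x̄_st ≈ 80.92, SE ≈ 3.30

x̄_st = Σ W_h x̄_h = (70·89.5 + 580·57.5 + 580·103.3)/1230 = 80.91789
V̂(x̄_st) = Σ W_h² s_h²/n_h, with W_h = N_h/N and N = 1230:
  stratum 1: (70/1230)²·33.46²/9 = 0.402898
  stratum 2: (580/1230)²·12.39²/15 = 2.27561
  stratum 3: (580/1230)²·41.63²/47 = 8.199
V̂(x̄_st) = 10.8775
SE(x̄_st) = √10.8775 = 3.29811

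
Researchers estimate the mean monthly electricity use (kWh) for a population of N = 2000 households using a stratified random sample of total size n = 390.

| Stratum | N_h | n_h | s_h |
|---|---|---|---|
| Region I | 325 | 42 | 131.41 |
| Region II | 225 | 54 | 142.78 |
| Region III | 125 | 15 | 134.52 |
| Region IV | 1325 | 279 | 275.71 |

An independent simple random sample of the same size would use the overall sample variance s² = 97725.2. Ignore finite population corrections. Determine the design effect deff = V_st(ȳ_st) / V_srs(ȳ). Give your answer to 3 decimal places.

deff ≈ 0.558

V̂(ȳ_st) = Σ W_h² s_h²/n_h, with W_h = N_h/N and N = 2000:
  stratum Region I: (325/2000)²·131.41²/42 = 10.8571
  stratum Region II: (225/2000)²·142.78²/54 = 4.778
  stratum Region III: (125/2000)²·134.52²/15 = 4.7124
  stratum Region IV: (1325/2000)²·275.71²/279 = 119.584
V_st = 139.931
V_srs = s²/n = 97725.2/390 = 250.577
deff = V_st / V_srs = 139.931/250.577 = 0.5584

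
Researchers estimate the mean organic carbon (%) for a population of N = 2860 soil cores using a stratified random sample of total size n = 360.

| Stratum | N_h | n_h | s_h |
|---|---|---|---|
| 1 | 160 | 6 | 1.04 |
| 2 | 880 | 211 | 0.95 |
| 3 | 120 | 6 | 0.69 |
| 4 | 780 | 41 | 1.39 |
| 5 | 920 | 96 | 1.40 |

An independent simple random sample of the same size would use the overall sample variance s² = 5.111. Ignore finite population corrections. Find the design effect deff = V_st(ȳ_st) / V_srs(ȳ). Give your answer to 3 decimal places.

V̂(ȳ_st) = Σ W_h² s_h²/n_h, with W_h = N_h/N and N = 2860:
  stratum 1: (160/2860)²·1.04²/6 = 0.000564187
  stratum 2: (880/2860)²·0.95²/211 = 0.000404947
  stratum 3: (120/2860)²·0.69²/6 = 0.000139694
  stratum 4: (780/2860)²·1.39²/41 = 0.00350512
  stratum 5: (920/2860)²·1.40²/96 = 0.00211265
V_st = 0.0067266
V_srs = s²/n = 5.111/360 = 0.0141972
deff = V_st / V_srs = 0.0067266/0.0141972 = 0.4738

deff ≈ 0.474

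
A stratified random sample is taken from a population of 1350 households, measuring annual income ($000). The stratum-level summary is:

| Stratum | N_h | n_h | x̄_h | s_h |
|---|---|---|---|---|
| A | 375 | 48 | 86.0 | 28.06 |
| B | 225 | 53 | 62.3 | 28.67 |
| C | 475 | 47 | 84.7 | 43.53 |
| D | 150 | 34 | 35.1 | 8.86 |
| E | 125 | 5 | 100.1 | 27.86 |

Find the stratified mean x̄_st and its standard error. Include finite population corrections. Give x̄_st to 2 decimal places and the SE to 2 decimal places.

x̄_st = Σ W_h x̄_h = (375·86.0 + 225·62.3 + 475·84.7 + 150·35.1 + 125·100.1)/1350 = 77.24259
V̂(x̄_st) = Σ W_h² (1 − n_h/N_h) s_h²/n_h, with W_h = N_h/N and N = 1350:
  stratum A: (375/1350)²·(1 − 48/375)·28.06²/48 = 1.10369
  stratum B: (225/1350)²·(1 − 53/225)·28.67²/53 = 0.329324
  stratum C: (475/1350)²·(1 − 47/475)·43.53²/47 = 4.49727
  stratum D: (150/1350)²·(1 − 34/150)·8.86²/34 = 0.022043
  stratum E: (125/1350)²·(1 − 5/125)·27.86²/5 = 1.27766
V̂(x̄_st) = 7.22999
SE(x̄_st) = √7.22999 = 2.68886

x̄_st ≈ 77.24, SE ≈ 2.69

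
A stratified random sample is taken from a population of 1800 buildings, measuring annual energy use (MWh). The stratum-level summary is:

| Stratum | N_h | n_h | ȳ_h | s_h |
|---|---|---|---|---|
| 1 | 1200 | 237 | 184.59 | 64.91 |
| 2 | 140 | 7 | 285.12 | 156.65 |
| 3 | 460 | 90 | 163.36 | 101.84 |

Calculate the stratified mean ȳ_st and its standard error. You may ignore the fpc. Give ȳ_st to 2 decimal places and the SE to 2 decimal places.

ȳ_st = Σ W_h ȳ_h = (1200·184.59 + 140·285.12 + 460·163.36)/1800 = 186.98356
V̂(ȳ_st) = Σ W_h² s_h²/n_h, with W_h = N_h/N and N = 1800:
  stratum 1: (1200/1800)²·64.91²/237 = 7.90119
  stratum 2: (140/1800)²·156.65²/7 = 21.2067
  stratum 3: (460/1800)²·101.84²/90 = 7.52601
V̂(ȳ_st) = 36.6339
SE(ȳ_st) = √36.6339 = 6.0526

ȳ_st ≈ 186.98, SE ≈ 6.05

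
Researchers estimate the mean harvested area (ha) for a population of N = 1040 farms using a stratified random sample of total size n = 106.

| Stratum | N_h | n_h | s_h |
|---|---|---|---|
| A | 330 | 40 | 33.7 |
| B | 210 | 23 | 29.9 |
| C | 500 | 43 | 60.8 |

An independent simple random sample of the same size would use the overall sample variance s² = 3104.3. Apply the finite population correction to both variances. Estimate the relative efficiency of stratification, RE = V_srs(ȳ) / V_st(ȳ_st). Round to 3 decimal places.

RE ≈ 1.191

V̂(ȳ_st) = Σ W_h² (1 − n_h/N_h) s_h²/n_h, with W_h = N_h/N and N = 1040:
  stratum A: (330/1040)²·(1 − 40/330)·33.7²/40 = 2.51215
  stratum B: (210/1040)²·(1 − 23/210)·29.9²/23 = 1.41127
  stratum C: (500/1040)²·(1 − 43/500)·60.8²/43 = 18.1618
V_st = 22.0852
V_srs = (1 − 106/1040)·3104.3/106 = 26.3009
Relative efficiency = V_srs / V_st = 26.3009/22.0852 = 1.1909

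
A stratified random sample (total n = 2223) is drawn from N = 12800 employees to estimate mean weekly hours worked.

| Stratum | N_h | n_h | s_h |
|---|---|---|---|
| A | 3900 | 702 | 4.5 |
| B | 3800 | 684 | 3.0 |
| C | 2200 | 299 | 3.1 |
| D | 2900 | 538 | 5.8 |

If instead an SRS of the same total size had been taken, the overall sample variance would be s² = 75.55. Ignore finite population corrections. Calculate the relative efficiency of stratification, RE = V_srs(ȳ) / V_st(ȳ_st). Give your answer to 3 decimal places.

V̂(ȳ_st) = Σ W_h² s_h²/n_h, with W_h = N_h/N and N = 12800:
  stratum A: (3900/12800)²·4.5²/702 = 0.00267792
  stratum B: (3800/12800)²·3.0²/684 = 0.00115967
  stratum C: (2200/12800)²·3.1²/299 = 0.000949462
  stratum D: (2900/12800)²·5.8²/538 = 0.00320959
V_st = 0.00799664
V_srs = s²/n = 75.55/2223 = 0.0339856
Relative efficiency = V_srs / V_st = 0.0339856/0.00799664 = 4.2500

RE ≈ 4.250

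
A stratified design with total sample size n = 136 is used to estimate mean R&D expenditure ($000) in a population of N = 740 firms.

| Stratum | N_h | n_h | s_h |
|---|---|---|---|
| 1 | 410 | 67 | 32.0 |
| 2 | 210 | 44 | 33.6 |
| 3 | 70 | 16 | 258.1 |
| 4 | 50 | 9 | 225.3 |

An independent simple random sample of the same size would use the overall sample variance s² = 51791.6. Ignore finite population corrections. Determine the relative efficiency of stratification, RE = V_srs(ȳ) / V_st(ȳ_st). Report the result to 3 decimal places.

RE ≈ 5.459

V̂(ȳ_st) = Σ W_h² s_h²/n_h, with W_h = N_h/N and N = 740:
  stratum 1: (410/740)²·32.0²/67 = 4.69169
  stratum 2: (210/740)²·33.6²/44 = 2.06634
  stratum 3: (70/740)²·258.1²/16 = 37.2554
  stratum 4: (50/740)²·225.3²/9 = 25.7488
V_st = 69.7621
V_srs = s²/n = 51791.6/136 = 380.821
Relative efficiency = V_srs / V_st = 380.821/69.7621 = 5.4588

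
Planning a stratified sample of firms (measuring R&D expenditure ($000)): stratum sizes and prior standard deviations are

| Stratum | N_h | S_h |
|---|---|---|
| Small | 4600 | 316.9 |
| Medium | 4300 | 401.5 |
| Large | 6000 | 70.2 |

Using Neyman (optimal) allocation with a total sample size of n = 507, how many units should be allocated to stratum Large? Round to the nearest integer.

59

Neyman allocation: n_h = n · N_h S_h / Σ N_i S_i, with n = 507.
  stratum Small: N_h·S_h = 4600·316.9 = 1457740.00
  stratum Medium: N_h·S_h = 4300·401.5 = 1726450.00
  stratum Large: N_h·S_h = 6000·70.2 = 421200.00
Σ N_h S_h = 3605390.00
n for stratum Large = 507·421200.00/3605390.00 = 59.230 → 59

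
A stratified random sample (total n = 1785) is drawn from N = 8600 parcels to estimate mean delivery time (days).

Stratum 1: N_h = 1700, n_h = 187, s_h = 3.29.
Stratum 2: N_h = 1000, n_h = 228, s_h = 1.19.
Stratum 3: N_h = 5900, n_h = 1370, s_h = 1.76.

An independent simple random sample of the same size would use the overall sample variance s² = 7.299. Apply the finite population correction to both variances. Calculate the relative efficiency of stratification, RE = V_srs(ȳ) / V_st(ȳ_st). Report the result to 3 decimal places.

V̂(ȳ_st) = Σ W_h² (1 − n_h/N_h) s_h²/n_h, with W_h = N_h/N and N = 8600:
  stratum 1: (1700/8600)²·(1 − 187/1700)·3.29²/187 = 0.00201299
  stratum 2: (1000/8600)²·(1 − 228/1000)·1.19²/228 = 6.48305e-05
  stratum 3: (5900/8600)²·(1 − 1370/5900)·1.76²/1370 = 0.000817068
V_st = 0.00289489
V_srs = (1 − 1785/8600)·7.299/1785 = 0.00324035
Relative efficiency = V_srs / V_st = 0.00324035/0.00289489 = 1.1193

RE ≈ 1.119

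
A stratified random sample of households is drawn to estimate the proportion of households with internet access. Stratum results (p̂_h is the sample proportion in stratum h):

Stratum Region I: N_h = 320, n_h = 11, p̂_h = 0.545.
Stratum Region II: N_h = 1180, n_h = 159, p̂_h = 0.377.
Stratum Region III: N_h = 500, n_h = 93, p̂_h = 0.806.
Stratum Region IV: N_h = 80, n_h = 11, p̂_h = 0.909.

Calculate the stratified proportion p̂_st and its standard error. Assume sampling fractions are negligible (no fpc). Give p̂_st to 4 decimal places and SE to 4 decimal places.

N = 2080; stratum weights W_h = N_h/N.
p̂_st = Σ W_h p̂_h = (320·0.545 + 1180·0.377 + 500·0.806 + 80·0.909)/2080 = 0.52643
V̂(p̂_st) = Σ W_h² p̂_h(1−p̂_h)/(n_h−1):
  stratum Region I: (320/2080)²·0.545·0.455/10 = 0.000586923
  stratum Region II: (1180/2080)²·0.377·0.623/158 = 0.00047842
  stratum Region III: (500/2080)²·0.806·0.194/92 = 9.82115e-05
  stratum Region IV: (80/2080)²·0.909·0.091/10 = 1.22365e-05
V̂(p̂_st) = 0.00117579; SE = √V̂ = 0.0342898

p̂_st ≈ 0.5264, SE ≈ 0.0343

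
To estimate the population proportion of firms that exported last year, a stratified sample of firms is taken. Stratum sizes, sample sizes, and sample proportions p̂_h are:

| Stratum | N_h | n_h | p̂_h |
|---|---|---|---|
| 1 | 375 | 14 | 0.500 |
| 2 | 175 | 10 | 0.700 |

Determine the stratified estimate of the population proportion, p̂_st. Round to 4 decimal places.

p̂_st ≈ 0.5636

N = 550; stratum weights W_h = N_h/N.
p̂_st = Σ W_h p̂_h = (375·0.500 + 175·0.700)/550 = 0.56364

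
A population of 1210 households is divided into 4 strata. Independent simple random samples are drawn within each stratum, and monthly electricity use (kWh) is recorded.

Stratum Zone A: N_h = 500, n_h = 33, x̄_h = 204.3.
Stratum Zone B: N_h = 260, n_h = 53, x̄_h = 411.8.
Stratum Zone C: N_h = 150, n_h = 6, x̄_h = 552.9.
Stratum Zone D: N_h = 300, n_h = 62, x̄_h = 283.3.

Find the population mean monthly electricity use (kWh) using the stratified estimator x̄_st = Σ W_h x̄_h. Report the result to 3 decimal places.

x̄_st ≈ 311.688

N = Σ N_h = 1210. Stratum weights W_h = N_h/N.
x̄_st = (500·204.3 + 260·411.8 + 150·552.9 + 300·283.3) / 1210 = 311.68843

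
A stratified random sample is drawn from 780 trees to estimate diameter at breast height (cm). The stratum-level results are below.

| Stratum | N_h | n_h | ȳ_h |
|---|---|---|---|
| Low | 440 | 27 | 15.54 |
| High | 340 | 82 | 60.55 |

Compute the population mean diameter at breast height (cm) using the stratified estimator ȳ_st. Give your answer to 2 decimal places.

N = Σ N_h = 780. Stratum weights W_h = N_h/N.
ȳ_st = (440·15.54 + 340·60.55) / 780 = 35.1597

ȳ_st ≈ 35.16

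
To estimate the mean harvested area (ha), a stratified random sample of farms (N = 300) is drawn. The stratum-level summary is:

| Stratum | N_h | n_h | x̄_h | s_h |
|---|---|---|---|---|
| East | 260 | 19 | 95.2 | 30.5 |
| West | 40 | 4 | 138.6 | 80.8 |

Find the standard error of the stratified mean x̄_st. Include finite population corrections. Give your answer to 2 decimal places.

V̂(x̄_st) = Σ W_h² (1 − n_h/N_h) s_h²/n_h, with W_h = N_h/N and N = 300:
  stratum East: (260/300)²·(1 − 19/260)·30.5²/19 = 34.0874
  stratum West: (40/300)²·(1 − 4/40)·80.8²/4 = 26.1146
V̂(x̄_st) = 60.202
SE(x̄_st) = √60.202 = 7.75899

SE(x̄_st) ≈ 7.76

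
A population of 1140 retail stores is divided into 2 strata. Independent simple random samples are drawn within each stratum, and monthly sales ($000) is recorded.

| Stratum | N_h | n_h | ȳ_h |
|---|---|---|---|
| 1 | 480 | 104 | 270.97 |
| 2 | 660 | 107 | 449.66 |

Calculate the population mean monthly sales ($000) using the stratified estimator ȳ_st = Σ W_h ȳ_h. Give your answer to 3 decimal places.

ȳ_st ≈ 374.422

N = Σ N_h = 1140. Stratum weights W_h = N_h/N.
ȳ_st = (480·270.97 + 660·449.66) / 1140 = 374.42211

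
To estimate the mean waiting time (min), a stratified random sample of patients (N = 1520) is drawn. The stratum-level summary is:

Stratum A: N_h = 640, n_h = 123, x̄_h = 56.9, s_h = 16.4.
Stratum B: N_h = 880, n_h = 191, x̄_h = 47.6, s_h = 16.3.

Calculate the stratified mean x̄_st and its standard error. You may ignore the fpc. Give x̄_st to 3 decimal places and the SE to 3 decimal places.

x̄_st = Σ W_h x̄_h = (640·56.9 + 880·47.6)/1520 = 51.51579
V̂(x̄_st) = Σ W_h² s_h²/n_h, with W_h = N_h/N and N = 1520:
  stratum A: (640/1520)²·16.4²/123 = 0.387664
  stratum B: (880/1520)²·16.3²/191 = 0.466251
V̂(x̄_st) = 0.853915
SE(x̄_st) = √0.853915 = 0.924075

x̄_st ≈ 51.516, SE ≈ 0.924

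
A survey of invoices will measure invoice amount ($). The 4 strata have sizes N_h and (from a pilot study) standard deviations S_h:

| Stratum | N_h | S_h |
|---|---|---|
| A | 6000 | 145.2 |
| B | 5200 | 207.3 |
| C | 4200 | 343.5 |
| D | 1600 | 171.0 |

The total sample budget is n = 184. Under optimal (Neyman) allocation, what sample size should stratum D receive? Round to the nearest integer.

Neyman allocation: n_h = n · N_h S_h / Σ N_i S_i, with n = 184.
  stratum A: N_h·S_h = 6000·145.2 = 871200.00
  stratum B: N_h·S_h = 5200·207.3 = 1077960.00
  stratum C: N_h·S_h = 4200·343.5 = 1442700.00
  stratum D: N_h·S_h = 1600·171.0 = 273600.00
Σ N_h S_h = 3665460.00
n for stratum D = 184·273600.00/3665460.00 = 13.734 → 14

14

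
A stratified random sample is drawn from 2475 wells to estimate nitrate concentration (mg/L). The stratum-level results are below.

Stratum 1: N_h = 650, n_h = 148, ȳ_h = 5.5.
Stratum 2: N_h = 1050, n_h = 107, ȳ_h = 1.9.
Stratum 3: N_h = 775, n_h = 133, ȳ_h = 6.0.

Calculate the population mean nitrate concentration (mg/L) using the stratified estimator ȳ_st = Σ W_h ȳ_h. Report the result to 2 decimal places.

ȳ_st ≈ 4.13

N = Σ N_h = 2475. Stratum weights W_h = N_h/N.
ȳ_st = (650·5.5 + 1050·1.9 + 775·6.0) / 2475 = 4.1293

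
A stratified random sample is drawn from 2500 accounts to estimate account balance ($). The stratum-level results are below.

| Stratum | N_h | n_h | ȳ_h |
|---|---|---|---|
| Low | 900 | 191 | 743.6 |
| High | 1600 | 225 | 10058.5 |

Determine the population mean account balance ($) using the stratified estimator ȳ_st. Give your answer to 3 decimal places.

N = Σ N_h = 2500. Stratum weights W_h = N_h/N.
ȳ_st = (900·743.6 + 1600·10058.5) / 2500 = 6705.13600

ȳ_st ≈ 6705.136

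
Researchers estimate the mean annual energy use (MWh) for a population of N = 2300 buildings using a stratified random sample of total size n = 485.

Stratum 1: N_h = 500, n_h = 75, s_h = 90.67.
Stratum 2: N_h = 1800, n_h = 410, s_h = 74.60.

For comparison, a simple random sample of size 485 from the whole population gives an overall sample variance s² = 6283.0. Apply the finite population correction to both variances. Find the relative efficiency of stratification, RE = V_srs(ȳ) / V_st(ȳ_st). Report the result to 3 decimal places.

V̂(ȳ_st) = Σ W_h² (1 − n_h/N_h) s_h²/n_h, with W_h = N_h/N and N = 2300:
  stratum 1: (500/2300)²·(1 − 75/500)·90.67²/75 = 4.40321
  stratum 2: (1800/2300)²·(1 − 410/1800)·74.60²/410 = 6.41986
V_st = 10.8231
V_srs = (1 − 485/2300)·6283.0/485 = 10.2229
Relative efficiency = V_srs / V_st = 10.2229/10.8231 = 0.9445

RE ≈ 0.945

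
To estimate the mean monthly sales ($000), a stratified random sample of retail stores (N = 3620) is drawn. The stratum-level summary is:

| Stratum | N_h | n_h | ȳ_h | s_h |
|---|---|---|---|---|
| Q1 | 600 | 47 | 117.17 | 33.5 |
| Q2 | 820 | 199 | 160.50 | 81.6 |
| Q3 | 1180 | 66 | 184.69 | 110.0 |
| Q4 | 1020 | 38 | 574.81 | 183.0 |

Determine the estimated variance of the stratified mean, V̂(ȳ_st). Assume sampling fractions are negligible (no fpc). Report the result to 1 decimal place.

V̂(ȳ_st) = Σ W_h² s_h²/n_h, with W_h = N_h/N and N = 3620:
  stratum Q1: (600/3620)²·33.5²/47 = 0.65596
  stratum Q2: (820/3620)²·81.6²/199 = 1.71687
  stratum Q3: (1180/3620)²·110.0²/66 = 19.48
  stratum Q4: (1020/3620)²·183.0²/38 = 69.9684
V̂(ȳ_st) = 91.8212

V̂(ȳ_st) ≈ 91.8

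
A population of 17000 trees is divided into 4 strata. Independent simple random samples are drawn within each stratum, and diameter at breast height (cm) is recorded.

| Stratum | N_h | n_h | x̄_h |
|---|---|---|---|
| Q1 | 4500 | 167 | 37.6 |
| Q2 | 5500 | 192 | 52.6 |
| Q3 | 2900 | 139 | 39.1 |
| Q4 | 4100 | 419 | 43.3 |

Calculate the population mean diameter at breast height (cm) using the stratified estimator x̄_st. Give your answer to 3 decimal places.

x̄_st ≈ 44.084

N = Σ N_h = 17000. Stratum weights W_h = N_h/N.
x̄_st = (4500·37.6 + 5500·52.6 + 2900·39.1 + 4100·43.3) / 17000 = 44.08353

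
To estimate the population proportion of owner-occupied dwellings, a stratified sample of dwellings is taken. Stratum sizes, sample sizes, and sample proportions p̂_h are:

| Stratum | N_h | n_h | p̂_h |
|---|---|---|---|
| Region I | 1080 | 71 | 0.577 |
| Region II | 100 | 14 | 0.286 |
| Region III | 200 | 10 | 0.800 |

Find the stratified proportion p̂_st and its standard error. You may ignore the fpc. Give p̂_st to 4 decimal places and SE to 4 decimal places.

p̂_st ≈ 0.5882, SE ≈ 0.0509

N = 1380; stratum weights W_h = N_h/N.
p̂_st = Σ W_h p̂_h = (1080·0.577 + 100·0.286 + 200·0.800)/1380 = 0.58823
V̂(p̂_st) = Σ W_h² p̂_h(1−p̂_h)/(n_h−1):
  stratum Region I: (1080/1380)²·0.577·0.423/70 = 0.00213554
  stratum Region II: (100/1380)²·0.286·0.714/13 = 8.24827e-05
  stratum Region III: (200/1380)²·0.800·0.200/9 = 0.000373404
V̂(p̂_st) = 0.00259143; SE = √V̂ = 0.050906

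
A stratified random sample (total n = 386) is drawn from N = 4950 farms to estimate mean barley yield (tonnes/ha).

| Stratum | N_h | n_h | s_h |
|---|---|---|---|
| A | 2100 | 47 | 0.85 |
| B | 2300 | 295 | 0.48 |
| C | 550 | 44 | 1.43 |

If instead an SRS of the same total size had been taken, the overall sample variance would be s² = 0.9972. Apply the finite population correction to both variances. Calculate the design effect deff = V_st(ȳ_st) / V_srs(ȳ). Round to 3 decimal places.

deff ≈ 1.419

V̂(ȳ_st) = Σ W_h² (1 − n_h/N_h) s_h²/n_h, with W_h = N_h/N and N = 4950:
  stratum A: (2100/4950)²·(1 − 47/2100)·0.85²/47 = 0.00270482
  stratum B: (2300/4950)²·(1 − 295/2300)·0.48²/295 = 0.000146992
  stratum C: (550/4950)²·(1 − 44/550)·1.43²/44 = 0.000527864
V_st = 0.00337967
V_srs = (1 − 386/4950)·0.9972/386 = 0.00238197
deff = V_st / V_srs = 0.00337967/0.00238197 = 1.4189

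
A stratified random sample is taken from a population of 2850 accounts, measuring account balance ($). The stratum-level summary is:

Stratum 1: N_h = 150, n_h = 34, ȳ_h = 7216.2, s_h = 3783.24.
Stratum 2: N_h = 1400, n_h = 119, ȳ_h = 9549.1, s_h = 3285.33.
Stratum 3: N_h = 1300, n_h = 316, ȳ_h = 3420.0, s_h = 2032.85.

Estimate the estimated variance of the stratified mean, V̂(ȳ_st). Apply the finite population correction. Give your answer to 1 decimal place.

V̂(ȳ_st) ≈ 22987.5

V̂(ȳ_st) = Σ W_h² (1 − n_h/N_h) s_h²/n_h, with W_h = N_h/N and N = 2850:
  stratum 1: (150/2850)²·(1 − 34/150)·3783.24²/34 = 901.796
  stratum 2: (1400/2850)²·(1 − 119/1400)·3285.33²/119 = 20026.2
  stratum 3: (1300/2850)²·(1 − 316/1300)·2032.85²/316 = 2059.55
V̂(ȳ_st) = 22987.5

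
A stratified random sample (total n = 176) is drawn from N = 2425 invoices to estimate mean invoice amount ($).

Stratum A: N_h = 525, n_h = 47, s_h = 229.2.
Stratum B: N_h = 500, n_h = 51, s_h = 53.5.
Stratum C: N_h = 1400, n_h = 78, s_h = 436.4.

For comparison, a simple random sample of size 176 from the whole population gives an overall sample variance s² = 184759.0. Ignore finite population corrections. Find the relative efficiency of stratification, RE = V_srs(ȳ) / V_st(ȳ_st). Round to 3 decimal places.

V̂(ȳ_st) = Σ W_h² s_h²/n_h, with W_h = N_h/N and N = 2425:
  stratum A: (525/2425)²·229.2²/47 = 52.3874
  stratum B: (500/2425)²·53.5²/51 = 2.38591
  stratum C: (1400/2425)²·436.4²/78 = 813.781
V_st = 868.554
V_srs = s²/n = 184759.0/176 = 1049.77
Relative efficiency = V_srs / V_st = 1049.77/868.554 = 1.2086

RE ≈ 1.209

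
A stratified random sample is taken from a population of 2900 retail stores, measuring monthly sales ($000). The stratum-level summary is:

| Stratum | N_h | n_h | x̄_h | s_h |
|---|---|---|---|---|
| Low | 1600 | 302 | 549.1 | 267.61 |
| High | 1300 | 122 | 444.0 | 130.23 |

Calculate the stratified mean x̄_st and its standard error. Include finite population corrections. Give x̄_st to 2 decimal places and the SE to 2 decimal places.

x̄_st = Σ W_h x̄_h = (1600·549.1 + 1300·444.0)/2900 = 501.98621
V̂(x̄_st) = Σ W_h² (1 − n_h/N_h) s_h²/n_h, with W_h = N_h/N and N = 2900:
  stratum Low: (1600/2900)²·(1 − 302/1600)·267.61²/302 = 58.5594
  stratum High: (1300/2900)²·(1 − 122/1300)·130.23²/122 = 25.3137
V̂(x̄_st) = 83.873
SE(x̄_st) = √83.873 = 9.15822

x̄_st ≈ 501.99, SE ≈ 9.16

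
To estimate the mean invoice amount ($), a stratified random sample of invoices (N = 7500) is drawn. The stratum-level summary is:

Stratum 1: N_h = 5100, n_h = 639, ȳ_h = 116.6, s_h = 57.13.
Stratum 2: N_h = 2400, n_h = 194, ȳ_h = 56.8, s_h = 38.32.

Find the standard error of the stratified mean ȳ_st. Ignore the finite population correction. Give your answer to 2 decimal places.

SE(ȳ_st) ≈ 1.77

V̂(ȳ_st) = Σ W_h² s_h²/n_h, with W_h = N_h/N and N = 7500:
  stratum 1: (5100/7500)²·57.13²/639 = 2.36181
  stratum 2: (2400/7500)²·38.32²/194 = 0.775085
V̂(ȳ_st) = 3.1369
SE(ȳ_st) = √3.1369 = 1.77113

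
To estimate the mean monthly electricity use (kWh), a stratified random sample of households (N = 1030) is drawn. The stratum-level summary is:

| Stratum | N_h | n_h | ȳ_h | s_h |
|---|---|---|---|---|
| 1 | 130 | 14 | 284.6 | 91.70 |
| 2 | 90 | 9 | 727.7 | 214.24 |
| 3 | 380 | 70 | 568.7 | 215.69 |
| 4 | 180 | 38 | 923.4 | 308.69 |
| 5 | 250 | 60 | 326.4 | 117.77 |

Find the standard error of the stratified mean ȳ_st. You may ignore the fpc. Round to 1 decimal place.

V̂(ȳ_st) = Σ W_h² s_h²/n_h, with W_h = N_h/N and N = 1030:
  stratum 1: (130/1030)²·91.70²/14 = 9.56804
  stratum 2: (90/1030)²·214.24²/9 = 38.9376
  stratum 3: (380/1030)²·215.69²/70 = 90.4596
  stratum 4: (180/1030)²·308.69²/38 = 76.5829
  stratum 5: (250/1030)²·117.77²/60 = 13.6183
V̂(ȳ_st) = 229.167
SE(ȳ_st) = √229.167 = 15.1382

SE(ȳ_st) ≈ 15.1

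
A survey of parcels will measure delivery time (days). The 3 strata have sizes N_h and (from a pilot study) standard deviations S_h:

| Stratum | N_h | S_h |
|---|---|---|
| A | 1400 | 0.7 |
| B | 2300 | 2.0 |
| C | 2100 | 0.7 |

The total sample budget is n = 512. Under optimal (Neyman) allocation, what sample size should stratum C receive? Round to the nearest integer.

107

Neyman allocation: n_h = n · N_h S_h / Σ N_i S_i, with n = 512.
  stratum A: N_h·S_h = 1400·0.7 = 980.00
  stratum B: N_h·S_h = 2300·2.0 = 4600.00
  stratum C: N_h·S_h = 2100·0.7 = 1470.00
Σ N_h S_h = 7050.00
n for stratum C = 512·1470.00/7050.00 = 106.757 → 107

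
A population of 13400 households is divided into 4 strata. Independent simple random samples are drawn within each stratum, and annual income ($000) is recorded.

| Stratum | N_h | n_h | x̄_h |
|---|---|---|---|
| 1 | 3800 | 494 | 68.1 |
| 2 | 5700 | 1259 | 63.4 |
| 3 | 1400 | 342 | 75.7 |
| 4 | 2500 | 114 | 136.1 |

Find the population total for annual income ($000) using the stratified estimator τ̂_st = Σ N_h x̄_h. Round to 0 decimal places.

τ̂_st ≈ 1066390

τ̂_st = Σ N_h x̄_h = 3800·68.1 + 5700·63.4 + 1400·75.7 + 2500·136.1 = 1066390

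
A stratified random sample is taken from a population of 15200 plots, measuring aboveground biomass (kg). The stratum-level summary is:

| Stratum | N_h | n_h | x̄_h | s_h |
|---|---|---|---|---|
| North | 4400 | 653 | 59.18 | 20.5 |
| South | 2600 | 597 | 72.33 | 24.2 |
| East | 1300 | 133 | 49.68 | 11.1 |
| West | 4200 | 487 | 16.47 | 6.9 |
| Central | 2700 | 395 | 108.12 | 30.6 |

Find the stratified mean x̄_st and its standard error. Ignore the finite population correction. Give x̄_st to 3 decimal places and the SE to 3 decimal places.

x̄_st ≈ 57.509, SE ≈ 0.414

x̄_st = Σ W_h x̄_h = (4400·59.18 + 2600·72.33 + 1300·49.68 + 4200·16.47 + 2700·108.12)/15200 = 57.50868
V̂(x̄_st) = Σ W_h² s_h²/n_h, with W_h = N_h/N and N = 15200:
  stratum North: (4400/15200)²·20.5²/653 = 0.0539278
  stratum South: (2600/15200)²·24.2²/597 = 0.0287022
  stratum East: (1300/15200)²·11.1²/133 = 0.00677632
  stratum West: (4200/15200)²·6.9²/487 = 0.00746415
  stratum Central: (2700/15200)²·30.6²/395 = 0.0747973
V̂(x̄_st) = 0.171668
SE(x̄_st) = √0.171668 = 0.414328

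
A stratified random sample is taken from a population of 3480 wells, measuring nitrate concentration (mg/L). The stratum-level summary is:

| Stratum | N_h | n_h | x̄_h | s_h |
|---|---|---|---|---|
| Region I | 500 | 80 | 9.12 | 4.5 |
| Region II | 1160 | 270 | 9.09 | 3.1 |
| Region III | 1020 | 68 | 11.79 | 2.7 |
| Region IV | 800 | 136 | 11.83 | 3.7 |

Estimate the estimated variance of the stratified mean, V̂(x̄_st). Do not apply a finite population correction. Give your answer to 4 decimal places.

V̂(x̄_st) ≈ 0.0237

V̂(x̄_st) = Σ W_h² s_h²/n_h, with W_h = N_h/N and N = 3480:
  stratum Region I: (500/3480)²·4.5²/80 = 0.00522536
  stratum Region II: (1160/3480)²·3.1²/270 = 0.00395473
  stratum Region III: (1020/3480)²·2.7²/68 = 0.00921002
  stratum Region IV: (800/3480)²·3.7²/136 = 0.00531969
V̂(x̄_st) = 0.0237098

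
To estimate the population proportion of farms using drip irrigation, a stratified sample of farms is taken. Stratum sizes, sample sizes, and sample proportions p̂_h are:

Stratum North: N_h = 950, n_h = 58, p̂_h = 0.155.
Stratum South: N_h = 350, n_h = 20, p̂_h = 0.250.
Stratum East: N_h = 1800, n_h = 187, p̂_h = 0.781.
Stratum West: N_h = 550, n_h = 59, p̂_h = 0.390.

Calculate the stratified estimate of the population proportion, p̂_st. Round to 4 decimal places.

N = 3650; stratum weights W_h = N_h/N.
p̂_st = Σ W_h p̂_h = (950·0.155 + 350·0.250 + 1800·0.781 + 550·0.390)/3650 = 0.50823

p̂_st ≈ 0.5082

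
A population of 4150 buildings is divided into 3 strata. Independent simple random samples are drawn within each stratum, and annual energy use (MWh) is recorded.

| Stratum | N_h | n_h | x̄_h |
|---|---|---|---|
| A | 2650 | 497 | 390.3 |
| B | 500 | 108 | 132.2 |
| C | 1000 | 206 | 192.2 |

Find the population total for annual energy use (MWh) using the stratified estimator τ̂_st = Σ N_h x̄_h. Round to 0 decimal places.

τ̂_st ≈ 1292595

τ̂_st = Σ N_h x̄_h = 2650·390.3 + 500·132.2 + 1000·192.2 = 1292595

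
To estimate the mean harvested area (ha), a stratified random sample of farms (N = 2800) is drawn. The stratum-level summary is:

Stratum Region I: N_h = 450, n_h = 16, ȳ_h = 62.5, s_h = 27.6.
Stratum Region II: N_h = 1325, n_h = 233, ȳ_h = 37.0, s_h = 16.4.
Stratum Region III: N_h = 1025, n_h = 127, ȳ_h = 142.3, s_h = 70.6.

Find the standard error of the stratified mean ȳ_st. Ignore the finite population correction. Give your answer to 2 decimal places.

SE(ȳ_st) ≈ 2.60

V̂(ȳ_st) = Σ W_h² s_h²/n_h, with W_h = N_h/N and N = 2800:
  stratum Region I: (450/2800)²·27.6²/16 = 1.22972
  stratum Region II: (1325/2800)²·16.4²/233 = 0.258492
  stratum Region III: (1025/2800)²·70.6²/127 = 5.25941
V̂(ȳ_st) = 6.74763
SE(ȳ_st) = √6.74763 = 2.59762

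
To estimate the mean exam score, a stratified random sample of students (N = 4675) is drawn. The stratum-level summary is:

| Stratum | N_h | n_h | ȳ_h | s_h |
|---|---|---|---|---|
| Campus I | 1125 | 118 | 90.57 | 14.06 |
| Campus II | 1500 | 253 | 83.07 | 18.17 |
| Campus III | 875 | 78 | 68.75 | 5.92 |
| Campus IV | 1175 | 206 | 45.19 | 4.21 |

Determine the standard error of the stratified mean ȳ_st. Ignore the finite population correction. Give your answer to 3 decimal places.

SE(ȳ_st) ≈ 0.503

V̂(ȳ_st) = Σ W_h² s_h²/n_h, with W_h = N_h/N and N = 4675:
  stratum Campus I: (1125/4675)²·14.06²/118 = 0.0970131
  stratum Campus II: (1500/4675)²·18.17²/253 = 0.134341
  stratum Campus III: (875/4675)²·5.92²/78 = 0.0157399
  stratum Campus IV: (1175/4675)²·4.21²/206 = 0.00543512
V̂(ȳ_st) = 0.252529
SE(ȳ_st) = √0.252529 = 0.502523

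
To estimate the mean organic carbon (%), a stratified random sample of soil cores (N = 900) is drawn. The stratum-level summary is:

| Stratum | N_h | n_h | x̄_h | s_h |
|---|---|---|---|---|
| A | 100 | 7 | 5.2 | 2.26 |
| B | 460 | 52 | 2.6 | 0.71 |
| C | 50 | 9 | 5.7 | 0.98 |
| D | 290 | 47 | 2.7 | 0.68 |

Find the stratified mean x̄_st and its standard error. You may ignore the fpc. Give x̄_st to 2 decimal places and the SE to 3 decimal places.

x̄_st = Σ W_h x̄_h = (100·5.2 + 460·2.6 + 50·5.7 + 290·2.7)/900 = 3.09333
V̂(x̄_st) = Σ W_h² s_h²/n_h, with W_h = N_h/N and N = 900:
  stratum A: (100/900)²·2.26²/7 = 0.00900811
  stratum B: (460/900)²·0.71²/52 = 0.00253247
  stratum C: (50/900)²·0.98²/9 = 0.000329355
  stratum D: (290/900)²·0.68²/47 = 0.00102148
V̂(x̄_st) = 0.0128914
SE(x̄_st) = √0.0128914 = 0.11354

x̄_st ≈ 3.09, SE ≈ 0.114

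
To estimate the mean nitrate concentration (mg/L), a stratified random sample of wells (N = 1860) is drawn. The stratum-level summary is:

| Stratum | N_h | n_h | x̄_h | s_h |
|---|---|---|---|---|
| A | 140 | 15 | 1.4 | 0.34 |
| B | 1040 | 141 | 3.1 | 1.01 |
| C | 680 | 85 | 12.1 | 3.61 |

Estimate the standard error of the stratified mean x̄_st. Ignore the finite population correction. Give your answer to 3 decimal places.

SE(x̄_st) ≈ 0.151

V̂(x̄_st) = Σ W_h² s_h²/n_h, with W_h = N_h/N and N = 1860:
  stratum A: (140/1860)²·0.34²/15 = 4.36613e-05
  stratum B: (1040/1860)²·1.01²/141 = 0.00226185
  stratum C: (680/1860)²·3.61²/85 = 0.0204921
V̂(x̄_st) = 0.0227977
SE(x̄_st) = √0.0227977 = 0.150989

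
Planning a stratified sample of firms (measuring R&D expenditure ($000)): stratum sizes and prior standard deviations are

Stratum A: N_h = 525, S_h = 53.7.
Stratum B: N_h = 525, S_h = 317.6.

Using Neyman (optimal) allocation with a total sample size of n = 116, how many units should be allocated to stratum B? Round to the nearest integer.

99

Neyman allocation: n_h = n · N_h S_h / Σ N_i S_i, with n = 116.
  stratum A: N_h·S_h = 525·53.7 = 28192.50
  stratum B: N_h·S_h = 525·317.6 = 166740.00
Σ N_h S_h = 194932.50
n for stratum B = 116·166740.00/194932.50 = 99.223 → 99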